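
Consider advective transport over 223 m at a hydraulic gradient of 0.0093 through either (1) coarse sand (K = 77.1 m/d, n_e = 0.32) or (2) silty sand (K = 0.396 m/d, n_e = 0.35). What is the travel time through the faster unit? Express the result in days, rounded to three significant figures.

99.5 days

Unit 1 (coarse sand): v = 77.1×0.0093/0.32 = 2.241 m/d, t = 223/2.241 = 99.52 d
Unit 2 (silty sand): v = 0.396×0.0093/0.35 = 0.01052 m/d, t = 223/0.01052 = 21190 d
Faster unit: t = 99.5 d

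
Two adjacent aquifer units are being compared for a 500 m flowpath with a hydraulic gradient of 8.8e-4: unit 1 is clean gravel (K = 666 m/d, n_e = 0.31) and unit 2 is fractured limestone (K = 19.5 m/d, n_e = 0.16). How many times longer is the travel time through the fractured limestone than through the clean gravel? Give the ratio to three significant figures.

17.6

Unit 1 (clean gravel): v = 666×8.8e-4/0.31 = 1.891 m/d, t = 500/1.891 = 264.5 d
Unit 2 (fractured limestone): v = 19.5×8.8e-4/0.16 = 0.1073 m/d, t = 500/0.1073 = 4662 d
t(fractured limestone) / t(clean gravel) = 4662/264.5 = 17.6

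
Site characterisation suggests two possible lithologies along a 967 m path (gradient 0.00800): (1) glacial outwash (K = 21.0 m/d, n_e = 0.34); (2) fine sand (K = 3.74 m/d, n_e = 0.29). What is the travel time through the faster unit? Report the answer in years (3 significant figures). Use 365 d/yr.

5.36 years

Unit 1 (glacial outwash): v = 21.0×0.0080/0.34 = 0.4941 m/d, t = 967/0.4941 = 1957 d
Unit 2 (fine sand): v = 3.74×0.0080/0.29 = 0.1032 m/d, t = 967/0.1032 = 9373 d
Faster: 1957 d / 365 = 5.36 yr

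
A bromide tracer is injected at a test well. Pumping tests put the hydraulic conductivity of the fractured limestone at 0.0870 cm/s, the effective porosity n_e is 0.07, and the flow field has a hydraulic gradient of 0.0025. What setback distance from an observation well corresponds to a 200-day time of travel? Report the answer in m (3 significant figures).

537 m

K = 0.0870 cm/s × 864 = 75.17 m/d
q = Ki = 75.17 × 0.0025 = 0.1879 m/d
Average linear velocity = 0.1879 / 0.07 = 2.685 m/d
L = v × T = 2.685 × 200 = 536.9 m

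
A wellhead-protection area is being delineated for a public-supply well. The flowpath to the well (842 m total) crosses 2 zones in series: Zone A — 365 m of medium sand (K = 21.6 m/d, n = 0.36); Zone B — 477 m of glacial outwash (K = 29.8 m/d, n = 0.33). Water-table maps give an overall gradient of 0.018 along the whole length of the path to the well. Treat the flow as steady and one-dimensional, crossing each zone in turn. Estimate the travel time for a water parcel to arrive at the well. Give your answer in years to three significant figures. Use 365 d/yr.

1.72 years

Steady 1-D flow in series ⇒ the Darcy flux q is identical in every zone and the zone head losses add (resistances L/K in series).
Σ(L/K) = 365/21.6 + 477/29.8 = 16.90 + 16.01 = 32.90 d
K_eq = L_total / Σ(L/K) = 842 / 32.90 = 25.59 m/d
q = K_eq · i = 25.59 × 0.018 = 0.4606 m/d (same in every zone)
Zone A: v = q/n = 0.4606/0.36 = 1.279 m/d → t_A = 365/1.279 = 285.3 d
Zone B: v = q/n = 0.4606/0.33 = 1.396 m/d → t_B = 477/1.396 = 341.7 d
Total t = 285.3 + 341.7 = 627.0 d
   = 627.0 / 365 = 1.72 yr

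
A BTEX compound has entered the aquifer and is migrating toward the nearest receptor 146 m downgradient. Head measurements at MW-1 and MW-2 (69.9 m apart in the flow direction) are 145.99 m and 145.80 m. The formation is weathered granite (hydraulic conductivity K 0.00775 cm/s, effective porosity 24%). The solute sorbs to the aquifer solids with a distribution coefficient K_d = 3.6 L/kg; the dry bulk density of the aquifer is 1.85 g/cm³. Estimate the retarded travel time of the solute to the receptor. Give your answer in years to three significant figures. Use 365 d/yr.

152 years

Hydraulic gradient i = (145.99 − 145.80) / 69.9 = 0.19 / 69.9 = 0.002718
K = 0.00775 cm/s × 864 = 6.696 m/d
Darcy flux q = K·i = 6.696 × 0.002718 = 0.01820 m/d
Average linear velocity = 0.01820 / 0.24 = 0.07584 m/d
Retardation R = 1 + ρ_b·K_d/n = 1 + 1.85×3.6/0.24 = 28.75
Contaminant velocity v_c = v/R = 0.07584/28.75 = 0.002638 m/d
t = L/v_c = 146/0.002638 = 55350 d
   = 55350/365 = 152 yr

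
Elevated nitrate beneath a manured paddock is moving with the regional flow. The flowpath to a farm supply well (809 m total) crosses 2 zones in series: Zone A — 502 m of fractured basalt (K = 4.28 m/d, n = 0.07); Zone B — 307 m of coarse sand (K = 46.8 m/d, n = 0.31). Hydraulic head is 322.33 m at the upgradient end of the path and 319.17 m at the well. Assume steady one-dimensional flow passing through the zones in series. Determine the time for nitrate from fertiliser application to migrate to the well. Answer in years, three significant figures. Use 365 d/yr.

14.0 years

Total head drop ΔH = 322.33 − 319.17 = 3.16 m
Continuity: the same q passes through each zone, so ΔH = q·Σ(L_j/K_j) — the zones act as resistances in series.
Σ(L/K) = 502/4.28 + 307/46.8 = 117.3 + 6.560 = 123.8 d
q = ΔH / Σ(L/K) = 3.16 / 123.8 = 0.02551 m/d (same in every zone)
Zone A: v = q/n = 0.02551/0.07 = 0.3645 m/d → t_A = 502/0.3645 = 1377 d
Zone B: v = q/n = 0.02551/0.31 = 0.08231 m/d → t_B = 307/0.08231 = 3730 d
Total t = 1377 + 3730 = 5107 d
   = 5107 / 365 = 14.0 yr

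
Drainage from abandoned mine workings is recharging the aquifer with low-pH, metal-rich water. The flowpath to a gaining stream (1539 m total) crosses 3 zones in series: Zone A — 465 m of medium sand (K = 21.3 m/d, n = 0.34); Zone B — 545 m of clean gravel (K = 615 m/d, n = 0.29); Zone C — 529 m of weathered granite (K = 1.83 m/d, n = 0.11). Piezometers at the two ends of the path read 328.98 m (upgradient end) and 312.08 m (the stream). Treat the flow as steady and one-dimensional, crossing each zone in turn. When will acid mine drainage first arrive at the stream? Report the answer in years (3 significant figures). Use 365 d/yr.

18.9 years

Total head drop ΔH = 328.98 − 312.08 = 16.90 m
Continuity: the same q passes through each zone, so ΔH = q·Σ(L_j/K_j) — the zones act as resistances in series.
Σ(L/K) = 465/21.3 + 545/615 + 529/1.83 = 21.83 + 0.8862 + 289.1 = 311.8 d
q = ΔH / Σ(L/K) = 16.90 / 311.8 = 0.05420 m/d (same in every zone)
Zone A: v = q/n = 0.05420/0.34 = 0.1594 m/d → t_A = 465/0.1594 = 2917 d
Zone B: v = q/n = 0.05420/0.29 = 0.1869 m/d → t_B = 545/0.1869 = 2916 d
Zone C: v = q/n = 0.05420/0.11 = 0.4928 m/d → t_C = 529/0.4928 = 1074 d
Total t = 2917 + 2916 + 1074 = 6906 d
   = 6906 / 365 = 18.9 yr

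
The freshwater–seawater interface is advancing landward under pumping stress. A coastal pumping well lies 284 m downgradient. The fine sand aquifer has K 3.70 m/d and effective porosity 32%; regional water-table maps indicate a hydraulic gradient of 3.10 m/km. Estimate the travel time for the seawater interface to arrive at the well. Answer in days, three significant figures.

q = Ki = 3.70 × 0.0031 = 0.01147 m/d
v = Ki/n = 3.70·0.0031/0.32 = 0.03584 m/d
t = L / v = 284 / 0.03584 = 7923 d

7920 days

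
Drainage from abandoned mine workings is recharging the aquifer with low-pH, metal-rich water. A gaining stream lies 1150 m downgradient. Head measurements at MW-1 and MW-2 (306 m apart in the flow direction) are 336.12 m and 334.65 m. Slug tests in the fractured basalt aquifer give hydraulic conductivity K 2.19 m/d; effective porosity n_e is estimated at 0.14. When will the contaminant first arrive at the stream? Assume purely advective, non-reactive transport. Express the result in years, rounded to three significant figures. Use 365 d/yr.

Hydraulic gradient i = (336.12 − 334.65) / 306 = 1.47 / 306 = 0.004804
Darcy flux q = K·i = 2.19 × 0.004804 = 0.01052 m/d
Average linear velocity = 0.01052 / 0.14 = 0.07515 m/d
t = L / v = 1150 / 0.07515 = 15300 d
   = 15300 / 365 = 41.9 yr

41.9 years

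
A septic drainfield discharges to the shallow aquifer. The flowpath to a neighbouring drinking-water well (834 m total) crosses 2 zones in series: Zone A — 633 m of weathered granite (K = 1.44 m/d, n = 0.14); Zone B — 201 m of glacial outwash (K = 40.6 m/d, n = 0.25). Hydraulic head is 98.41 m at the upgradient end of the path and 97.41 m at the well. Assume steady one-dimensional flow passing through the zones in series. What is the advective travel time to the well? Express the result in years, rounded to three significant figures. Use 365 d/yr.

169 years

Total head drop ΔH = 98.41 − 97.41 = 1.00 m
Continuity: the same q passes through each zone, so ΔH = q·Σ(L_j/K_j) — the zones act as resistances in series.
Σ(L/K) = 633/1.44 + 201/40.6 = 439.6 + 4.951 = 444.5 d
q = ΔH / Σ(L/K) = 1.00 / 444.5 = 0.002250 m/d (same in every zone)
Zone A: v = q/n = 0.002250/0.14 = 0.01607 m/d → t_A = 633/0.01607 = 39390 d
Zone B: v = q/n = 0.002250/0.25 = 0.008998 m/d → t_B = 201/0.008998 = 22340 d
Total t = 39390 + 22340 = 61730 d
   = 61730 / 365 = 169 yr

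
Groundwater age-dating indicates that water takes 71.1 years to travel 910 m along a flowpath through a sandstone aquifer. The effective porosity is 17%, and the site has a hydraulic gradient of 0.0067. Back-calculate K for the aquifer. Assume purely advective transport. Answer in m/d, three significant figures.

0.890 m/d

t = 71.1 years = 25950 d
v = L / t = 910 / 25950 = 0.03507 m/d
K = v · n / i = 0.03507 × 0.17 / 0.0067 = 0.890 m/d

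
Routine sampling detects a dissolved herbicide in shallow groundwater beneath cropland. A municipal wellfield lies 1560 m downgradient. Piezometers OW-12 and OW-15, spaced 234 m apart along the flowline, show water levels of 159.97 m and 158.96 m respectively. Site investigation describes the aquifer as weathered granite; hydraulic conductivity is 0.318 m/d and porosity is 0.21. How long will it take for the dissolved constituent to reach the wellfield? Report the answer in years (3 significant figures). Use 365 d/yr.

654 years

Hydraulic gradient i = (159.97 − 158.96) / 234 = 1.01 / 234 = 0.004316
Darcy flux q = K·i = 0.318 × 0.004316 = 0.001373 m/d
v_s = q/n_e = 0.001373/0.21 = 0.006536 m/d
t = L / v = 1560 / 0.006536 = 238700 d
   = 238700 / 365 = 654 yr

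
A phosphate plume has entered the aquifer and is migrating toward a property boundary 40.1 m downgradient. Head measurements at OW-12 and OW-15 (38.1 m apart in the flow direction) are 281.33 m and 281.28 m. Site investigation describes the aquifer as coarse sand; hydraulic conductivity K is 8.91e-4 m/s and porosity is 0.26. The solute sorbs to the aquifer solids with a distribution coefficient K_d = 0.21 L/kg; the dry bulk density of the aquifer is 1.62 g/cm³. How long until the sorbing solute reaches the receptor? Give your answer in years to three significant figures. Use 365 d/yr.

0.653 years

Hydraulic gradient i = (281.33 − 281.28) / 38.1 = 0.05 / 38.1 = 0.001312
K = 8.91e-4 m/s × 86400 s/d = 76.98 m/d
Specific discharge q = 76.98 × 0.001312 = 0.1010 m/d
v_s = q/n_e = 0.1010/0.26 = 0.3886 m/d
Retardation R = 1 + ρ_b·K_d/n = 1 + 1.62×0.21/0.26 = 2.308
Contaminant velocity v_c = v/R = 0.3886/2.308 = 0.1683 m/d
t = L/v_c = 40.1/0.1683 = 238.2 d
   = 238.2/365 = 0.653 yr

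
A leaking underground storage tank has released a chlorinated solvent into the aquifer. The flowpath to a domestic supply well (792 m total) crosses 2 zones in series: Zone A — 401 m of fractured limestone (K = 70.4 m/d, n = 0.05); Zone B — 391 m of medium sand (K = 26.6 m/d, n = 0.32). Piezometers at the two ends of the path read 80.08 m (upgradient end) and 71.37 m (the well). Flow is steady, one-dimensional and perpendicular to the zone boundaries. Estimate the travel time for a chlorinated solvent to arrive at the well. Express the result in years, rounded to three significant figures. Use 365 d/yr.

Total head drop ΔH = 80.08 − 71.37 = 8.71 m
Steady 1-D flow in series ⇒ the Darcy flux q is identical in every zone and the zone head losses add (resistances L/K in series).
Σ(L/K) = 401/70.4 + 391/26.6 = 5.696 + 14.70 = 20.40 d
q = ΔH / Σ(L/K) = 8.71 / 20.40 = 0.4271 m/d (same in every zone)
Zone A: v = q/n = 0.4271/0.05 = 8.541 m/d → t_A = 401/8.541 = 46.95 d
Zone B: v = q/n = 0.4271/0.32 = 1.335 m/d → t_B = 391/1.335 = 293.0 d
Total t = 46.95 + 293.0 = 339.9 d
   = 339.9 / 365 = 0.931 yr

0.931 years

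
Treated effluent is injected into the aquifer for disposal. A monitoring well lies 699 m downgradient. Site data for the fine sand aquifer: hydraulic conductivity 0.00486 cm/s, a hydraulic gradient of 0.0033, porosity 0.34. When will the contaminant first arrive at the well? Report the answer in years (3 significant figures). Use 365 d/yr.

K = 0.00486 cm/s × 864 = 4.199 m/d
Specific discharge q = 4.199 × 0.0033 = 0.01386 m/d
v_s = q/n_e = 0.01386/0.34 = 0.04076 m/d
t = L / v = 699 / 0.04076 = 17150 d
   = 17150 / 365 = 47.0 yr

47.0 years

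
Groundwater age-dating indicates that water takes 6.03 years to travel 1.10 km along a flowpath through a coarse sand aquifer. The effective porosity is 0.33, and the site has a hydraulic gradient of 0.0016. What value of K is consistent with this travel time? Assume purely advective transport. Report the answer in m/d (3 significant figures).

103 m/d

t = 6.03 years = 2201 d
L = 1.10 km = 1100 m
v = L / t = 1100 / 2201 = 0.4998 m/d
K = v · n / i = 0.4998 × 0.33 / 0.0016 = 103 m/d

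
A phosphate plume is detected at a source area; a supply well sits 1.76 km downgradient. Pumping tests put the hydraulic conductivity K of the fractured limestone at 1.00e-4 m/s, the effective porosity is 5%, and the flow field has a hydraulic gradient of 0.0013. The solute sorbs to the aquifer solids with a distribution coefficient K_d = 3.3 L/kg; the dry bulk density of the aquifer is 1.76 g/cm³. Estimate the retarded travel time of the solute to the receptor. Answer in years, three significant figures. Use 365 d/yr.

2510 years

K = 1.00e-4 m/s × 86400 s/d = 8.640 m/d
Darcy flux q = K·i = 8.640 × 0.0013 = 0.01123 m/d
v_s = q/n_e = 0.01123/0.05 = 0.2246 m/d
Retardation R = 1 + ρ_b·K_d/n = 1 + 1.76×3.3/0.05 = 117.2
Contaminant velocity v_c = v/R = 0.2246/117.2 = 0.001917 m/d
L = 1.76 km = 1760 m
t = L/v_c = 1760/0.001917 = 917900 d
   = 917900/365 = 2510 yr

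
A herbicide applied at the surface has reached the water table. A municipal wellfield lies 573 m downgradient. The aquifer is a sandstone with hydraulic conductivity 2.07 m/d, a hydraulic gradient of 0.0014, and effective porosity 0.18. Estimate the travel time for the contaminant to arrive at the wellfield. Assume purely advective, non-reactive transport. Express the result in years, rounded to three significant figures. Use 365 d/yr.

Darcy flux q = K·i = 2.07 × 0.0014 = 0.002898 m/d
v_s = q/n_e = 0.002898/0.18 = 0.01610 m/d
t = L / v = 573 / 0.01610 = 35590 d
   = 35590 / 365 = 97.5 yr

97.5 years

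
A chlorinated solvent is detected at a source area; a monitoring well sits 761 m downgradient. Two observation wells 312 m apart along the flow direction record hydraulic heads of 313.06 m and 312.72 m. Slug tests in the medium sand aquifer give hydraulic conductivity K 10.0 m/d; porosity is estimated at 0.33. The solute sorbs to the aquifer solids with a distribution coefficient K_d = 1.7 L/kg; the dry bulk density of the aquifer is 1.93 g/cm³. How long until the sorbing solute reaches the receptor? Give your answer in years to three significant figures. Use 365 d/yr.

Hydraulic gradient i = (313.06 − 312.72) / 312 = 0.34 / 312 = 0.001090
Darcy flux q = K·i = 10.0 × 0.001090 = 0.01090 m/d
Seepage velocity v = q / n = 0.01090 / 0.33 = 0.03302 m/d
Retardation R = 1 + ρ_b·K_d/n = 1 + 1.93×1.7/0.33 = 10.94
Contaminant velocity v_c = v/R = 0.03302/10.94 = 0.003018 m/d
t = L/v_c = 761/0.003018 = 252200 d
   = 252200/365 = 691 yr

691 years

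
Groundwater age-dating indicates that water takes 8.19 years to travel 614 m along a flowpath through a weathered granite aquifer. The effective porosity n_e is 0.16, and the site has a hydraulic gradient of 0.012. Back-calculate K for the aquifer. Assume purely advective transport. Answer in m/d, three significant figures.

2.74 m/d

t = 8.19 years = 2989 d
v = L / t = 614 / 2989 = 0.2054 m/d
K = v · n / i = 0.2054 × 0.16 / 0.012 = 2.74 m/d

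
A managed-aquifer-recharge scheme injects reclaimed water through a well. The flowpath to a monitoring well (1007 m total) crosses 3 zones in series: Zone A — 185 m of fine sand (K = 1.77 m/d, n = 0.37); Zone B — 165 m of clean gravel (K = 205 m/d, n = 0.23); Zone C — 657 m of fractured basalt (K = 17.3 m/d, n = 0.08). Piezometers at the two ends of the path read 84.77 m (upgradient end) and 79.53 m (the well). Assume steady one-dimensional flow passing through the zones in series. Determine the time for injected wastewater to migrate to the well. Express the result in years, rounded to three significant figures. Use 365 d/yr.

Total head drop ΔH = 84.77 − 79.53 = 5.24 m
Steady 1-D flow in series ⇒ the Darcy flux q is identical in every zone and the zone head losses add (resistances L/K in series).
Σ(L/K) = 185/1.77 + 165/205 + 657/17.3 = 104.5 + 0.8049 + 37.98 = 143.3 d
q = ΔH / Σ(L/K) = 5.24 / 143.3 = 0.03657 m/d (same in every zone)
Zone A: v = q/n = 0.03657/0.37 = 0.09883 m/d → t_A = 185/0.09883 = 1872 d
Zone B: v = q/n = 0.03657/0.23 = 0.1590 m/d → t_B = 165/0.1590 = 1038 d
Zone C: v = q/n = 0.03657/0.08 = 0.4571 m/d → t_C = 657/0.4571 = 1437 d
Total t = 1872 + 1038 + 1437 = 4347 d
   = 4347 / 365 = 11.9 yr

11.9 years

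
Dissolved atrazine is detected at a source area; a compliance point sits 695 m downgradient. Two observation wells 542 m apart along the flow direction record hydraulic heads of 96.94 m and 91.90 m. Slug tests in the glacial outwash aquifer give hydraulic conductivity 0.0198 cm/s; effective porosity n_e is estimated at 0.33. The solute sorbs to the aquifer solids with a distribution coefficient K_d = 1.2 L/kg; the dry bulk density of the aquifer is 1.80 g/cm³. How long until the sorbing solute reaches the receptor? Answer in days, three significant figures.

10900 days

Hydraulic gradient i = (96.94 − 91.90) / 542 = 5.04 / 542 = 0.009299
K = 0.0198 cm/s × 864 = 17.11 m/d
Specific discharge q = 17.11 × 0.009299 = 0.1591 m/d
Seepage velocity v = q / n = 0.1591 / 0.33 = 0.4821 m/d
Retardation R = 1 + ρ_b·K_d/n = 1 + 1.80×1.2/0.33 = 7.545
Contaminant velocity v_c = v/R = 0.4821/7.545 = 0.06389 m/d
t = L/v_c = 695/0.06389 = 10880 d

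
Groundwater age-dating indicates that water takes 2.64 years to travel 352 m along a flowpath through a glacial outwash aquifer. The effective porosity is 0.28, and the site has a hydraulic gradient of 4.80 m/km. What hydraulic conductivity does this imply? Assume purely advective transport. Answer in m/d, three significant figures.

t = 2.64 years = 963.6 d
v = L / t = 352 / 963.6 = 0.3653 m/d
K = v · n / i = 0.3653 × 0.28 / 0.0048 = 21.3 m/d

21.3 m/d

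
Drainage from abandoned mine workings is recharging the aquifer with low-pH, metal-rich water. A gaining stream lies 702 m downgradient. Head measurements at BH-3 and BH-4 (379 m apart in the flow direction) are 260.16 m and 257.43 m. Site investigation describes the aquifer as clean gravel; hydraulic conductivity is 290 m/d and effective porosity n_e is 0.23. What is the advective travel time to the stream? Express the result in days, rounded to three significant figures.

77.3 days

Hydraulic gradient i = (260.16 − 257.43) / 379 = 2.73 / 379 = 0.007203
q = Ki = 290 × 0.007203 = 2.089 m/d
Seepage velocity v = q / n = 2.089 / 0.23 = 9.082 m/d
t = L / v = 702 / 9.082 = 77.29 d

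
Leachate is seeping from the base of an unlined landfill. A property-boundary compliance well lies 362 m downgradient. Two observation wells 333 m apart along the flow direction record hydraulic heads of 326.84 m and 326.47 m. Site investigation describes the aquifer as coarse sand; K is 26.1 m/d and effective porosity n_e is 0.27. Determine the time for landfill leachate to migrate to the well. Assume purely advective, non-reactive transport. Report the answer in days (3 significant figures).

3370 days

Hydraulic gradient i = (326.84 − 326.47) / 333 = 0.37 / 333 = 0.001111
Darcy flux q = K·i = 26.1 × 0.001111 = 0.02900 m/d
Seepage velocity v = q / n = 0.02900 / 0.27 = 0.1074 m/d
t = L / v = 362 / 0.1074 = 3370 d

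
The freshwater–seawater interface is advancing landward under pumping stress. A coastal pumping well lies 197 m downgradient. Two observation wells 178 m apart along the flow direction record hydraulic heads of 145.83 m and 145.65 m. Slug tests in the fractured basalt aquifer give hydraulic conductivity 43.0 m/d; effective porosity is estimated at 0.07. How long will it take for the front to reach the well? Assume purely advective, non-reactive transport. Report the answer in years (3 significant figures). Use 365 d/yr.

Hydraulic gradient i = (145.83 − 145.65) / 178 = 0.18 / 178 = 0.001011
q = Ki = 43.0 × 0.001011 = 0.04348 m/d
Seepage velocity v = q / n = 0.04348 / 0.07 = 0.6212 m/d
t = L / v = 197 / 0.6212 = 317.1 d
   = 317.1 / 365 = 0.869 yr

0.869 years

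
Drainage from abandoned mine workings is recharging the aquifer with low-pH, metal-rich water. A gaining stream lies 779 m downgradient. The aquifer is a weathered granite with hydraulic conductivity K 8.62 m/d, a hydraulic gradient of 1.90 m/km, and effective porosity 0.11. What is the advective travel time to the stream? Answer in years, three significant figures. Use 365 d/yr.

14.3 years

Specific discharge q = 8.62 × 0.0019 = 0.01638 m/d
Average linear velocity = 0.01638 / 0.11 = 0.1489 m/d
t = L / v = 779 / 0.1489 = 5232 d
   = 5232 / 365 = 14.3 yr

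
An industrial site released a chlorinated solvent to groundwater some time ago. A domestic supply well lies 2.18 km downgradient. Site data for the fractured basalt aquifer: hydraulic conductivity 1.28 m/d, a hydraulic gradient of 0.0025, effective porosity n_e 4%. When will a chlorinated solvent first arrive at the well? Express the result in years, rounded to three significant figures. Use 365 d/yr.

74.7 years

Darcy flux q = K·i = 1.28 × 0.0025 = 0.003200 m/d
v_s = q/n_e = 0.003200/0.04 = 0.08000 m/d
L = 2.18 km = 2180 m
t = L / v = 2180 / 0.08000 = 27250 d
   = 27250 / 365 = 74.7 yr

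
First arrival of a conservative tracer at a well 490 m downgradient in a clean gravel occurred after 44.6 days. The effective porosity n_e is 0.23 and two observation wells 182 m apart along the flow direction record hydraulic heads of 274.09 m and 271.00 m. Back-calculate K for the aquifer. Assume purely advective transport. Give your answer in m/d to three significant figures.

149 m/d

Hydraulic gradient i = (274.09 − 271.00) / 182 = 3.09 / 182 = 0.01698
v = L / t = 490 / 44.6 = 10.99 m/d
K = v · n / i = 10.99 × 0.23 / 0.01698 = 149 m/d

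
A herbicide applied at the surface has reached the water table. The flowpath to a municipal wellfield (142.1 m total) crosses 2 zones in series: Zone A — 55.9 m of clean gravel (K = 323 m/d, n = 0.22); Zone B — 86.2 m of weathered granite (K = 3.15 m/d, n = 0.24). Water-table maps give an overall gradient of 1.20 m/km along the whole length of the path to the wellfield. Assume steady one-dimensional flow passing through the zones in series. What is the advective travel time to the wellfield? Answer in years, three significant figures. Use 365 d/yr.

Continuity: the same q passes through each zone, so ΔH = q·Σ(L_j/K_j) — the zones act as resistances in series.
Σ(L/K) = 55.9/323 + 86.2/3.15 = 0.1731 + 27.37 = 27.54 d
K_eq = L_total / Σ(L/K) = 142.1 / 27.54 = 5.160 m/d
q = K_eq · i = 5.160 × 0.0012 = 0.006192 m/d (same in every zone)
Zone A: v = q/n = 0.006192/0.22 = 0.02815 m/d → t_A = 55.9/0.02815 = 1986 d
Zone B: v = q/n = 0.006192/0.24 = 0.02580 m/d → t_B = 86.2/0.02580 = 3341 d
Total t = 1986 + 3341 = 5327 d
   = 5327 / 365 = 14.6 yr

14.6 years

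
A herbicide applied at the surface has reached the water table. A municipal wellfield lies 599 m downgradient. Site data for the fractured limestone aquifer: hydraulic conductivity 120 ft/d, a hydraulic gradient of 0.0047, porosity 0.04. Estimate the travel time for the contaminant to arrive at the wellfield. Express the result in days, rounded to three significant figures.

K = 120 ft/d × 0.3048 = 36.58 m/d
Specific discharge q = 36.58 × 0.0047 = 0.1719 m/d
v = Ki/n = 36.58·0.0047/0.04 = 4.298 m/d
t = L / v = 599 / 4.298 = 139.4 d

139 days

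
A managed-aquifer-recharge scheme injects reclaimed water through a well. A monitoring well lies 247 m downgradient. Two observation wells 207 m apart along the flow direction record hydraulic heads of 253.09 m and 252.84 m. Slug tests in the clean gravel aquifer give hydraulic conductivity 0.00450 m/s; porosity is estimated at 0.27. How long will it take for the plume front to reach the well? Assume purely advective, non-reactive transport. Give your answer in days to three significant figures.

Hydraulic gradient i = (253.09 − 252.84) / 207 = 0.25 / 207 = 0.001208
K = 0.00450 m/s × 86400 s/d = 388.8 m/d
Specific discharge q = 388.8 × 0.001208 = 0.4696 m/d
v = Ki/n = 388.8·0.001208/0.27 = 1.739 m/d
t = L / v = 247 / 1.739 = 142.0 d

142 days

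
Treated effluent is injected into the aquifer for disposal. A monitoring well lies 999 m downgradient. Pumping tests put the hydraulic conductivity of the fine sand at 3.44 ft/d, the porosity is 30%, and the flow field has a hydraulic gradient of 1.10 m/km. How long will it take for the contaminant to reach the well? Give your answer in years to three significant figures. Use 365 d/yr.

K = 3.44 ft/d × 0.3048 = 1.049 m/d
q = Ki = 1.049 × 0.0011 = 0.001153 m/d
v_s = q/n_e = 0.001153/0.30 = 0.003845 m/d
t = L / v = 999 / 0.003845 = 259800 d
   = 259800 / 365 = 712 yr

712 years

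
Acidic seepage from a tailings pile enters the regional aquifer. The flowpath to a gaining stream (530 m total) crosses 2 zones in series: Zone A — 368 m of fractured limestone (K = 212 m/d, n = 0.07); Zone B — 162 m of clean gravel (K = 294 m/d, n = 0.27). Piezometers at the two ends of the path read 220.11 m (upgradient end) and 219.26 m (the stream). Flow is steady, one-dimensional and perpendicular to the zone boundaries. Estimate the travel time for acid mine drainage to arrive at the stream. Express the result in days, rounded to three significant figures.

187 days

Total head drop ΔH = 220.11 − 219.26 = 0.85 m
Steady 1-D flow in series ⇒ the Darcy flux q is identical in every zone and the zone head losses add (resistances L/K in series).
Σ(L/K) = 368/212 + 162/294 = 1.736 + 0.5510 = 2.287 d
q = ΔH / Σ(L/K) = 0.85 / 2.287 = 0.3717 m/d (same in every zone)
Zone A: v = q/n = 0.3717/0.07 = 5.310 m/d → t_A = 368/5.310 = 69.31 d
Zone B: v = q/n = 0.3717/0.27 = 1.377 m/d → t_B = 162/1.377 = 117.7 d
Total t = 69.31 + 117.7 = 187.0 d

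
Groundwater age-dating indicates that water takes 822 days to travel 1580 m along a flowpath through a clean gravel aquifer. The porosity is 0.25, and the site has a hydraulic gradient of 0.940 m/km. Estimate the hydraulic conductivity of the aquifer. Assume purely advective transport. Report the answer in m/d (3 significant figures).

511 m/d

v = L / t = 1580 / 822 = 1.922 m/d
K = v · n / i = 1.922 × 0.25 / 9.4e-4 = 511 m/d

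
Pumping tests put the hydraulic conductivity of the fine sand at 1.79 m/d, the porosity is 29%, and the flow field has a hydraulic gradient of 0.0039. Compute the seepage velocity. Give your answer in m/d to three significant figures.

q = Ki = 1.79 × 0.0039 = 0.006981 m/d
Average linear velocity = 0.006981 / 0.29 = 0.02407 m/d

0.0241 m/d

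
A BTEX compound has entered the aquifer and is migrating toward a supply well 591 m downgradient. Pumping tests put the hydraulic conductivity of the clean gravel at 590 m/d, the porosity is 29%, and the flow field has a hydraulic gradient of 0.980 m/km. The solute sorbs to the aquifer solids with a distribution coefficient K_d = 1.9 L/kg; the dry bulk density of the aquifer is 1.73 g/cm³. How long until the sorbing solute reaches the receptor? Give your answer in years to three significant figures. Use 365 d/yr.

10.0 years

Darcy flux q = K·i = 590 × 9.8e-4 = 0.5782 m/d
v_s = q/n_e = 0.5782/0.29 = 1.994 m/d
Retardation R = 1 + ρ_b·K_d/n = 1 + 1.73×1.9/0.29 = 12.33
Contaminant velocity v_c = v/R = 1.994/12.33 = 0.1616 m/d
t = L/v_c = 591/0.1616 = 3656 d
   = 3656/365 = 10.0 yr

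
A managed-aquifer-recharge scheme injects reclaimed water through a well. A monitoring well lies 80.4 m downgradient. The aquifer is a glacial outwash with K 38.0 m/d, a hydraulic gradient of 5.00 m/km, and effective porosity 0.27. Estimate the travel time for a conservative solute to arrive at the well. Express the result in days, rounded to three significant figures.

114 days

Darcy flux q = K·i = 38.0 × 0.0050 = 0.1900 m/d
v = Ki/n = 38.0·0.0050/0.27 = 0.7037 m/d
t = L / v = 80.4 / 0.7037 = 114.3 d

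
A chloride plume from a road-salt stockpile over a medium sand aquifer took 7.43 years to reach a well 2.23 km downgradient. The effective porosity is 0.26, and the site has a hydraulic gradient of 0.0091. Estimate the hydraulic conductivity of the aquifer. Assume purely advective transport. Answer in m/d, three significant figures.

23.5 m/d

t = 7.43 years = 2712 d
L = 2.23 km = 2230 m
v = L / t = 2230 / 2712 = 0.8223 m/d
K = v · n / i = 0.8223 × 0.26 / 0.0091 = 23.5 m/d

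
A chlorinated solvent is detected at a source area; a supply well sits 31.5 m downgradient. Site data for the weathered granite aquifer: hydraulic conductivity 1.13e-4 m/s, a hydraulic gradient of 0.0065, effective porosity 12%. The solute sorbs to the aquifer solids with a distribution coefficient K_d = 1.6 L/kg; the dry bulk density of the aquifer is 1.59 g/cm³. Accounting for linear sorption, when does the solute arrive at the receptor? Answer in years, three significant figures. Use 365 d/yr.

3.62 years

K = 1.13e-4 m/s × 86400 s/d = 9.763 m/d
Specific discharge q = 9.763 × 0.0065 = 0.06346 m/d
Seepage velocity v = q / n = 0.06346 / 0.12 = 0.5288 m/d
Retardation R = 1 + ρ_b·K_d/n = 1 + 1.59×1.6/0.12 = 22.20
Contaminant velocity v_c = v/R = 0.5288/22.20 = 0.02382 m/d
t = L/v_c = 31.5/0.02382 = 1322 d
   = 1322/365 = 3.62 yr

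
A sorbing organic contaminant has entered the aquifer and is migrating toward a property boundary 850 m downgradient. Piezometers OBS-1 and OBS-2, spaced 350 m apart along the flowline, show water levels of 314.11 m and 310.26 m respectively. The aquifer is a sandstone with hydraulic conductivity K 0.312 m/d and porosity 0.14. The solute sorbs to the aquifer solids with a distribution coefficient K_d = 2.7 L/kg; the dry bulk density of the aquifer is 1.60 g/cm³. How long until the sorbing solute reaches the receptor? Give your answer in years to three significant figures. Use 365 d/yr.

Hydraulic gradient i = (314.11 − 310.26) / 350 = 3.85 / 350 = 0.01100
q = Ki = 0.312 × 0.01100 = 0.003432 m/d
v = Ki/n = 0.312·0.01100/0.14 = 0.02451 m/d
Retardation R = 1 + ρ_b·K_d/n = 1 + 1.60×2.7/0.14 = 31.86
Contaminant velocity v_c = v/R = 0.02451/31.86 = 7.695e-4 m/d
t = L/v_c = 850/7.695e-4 = 1.105e6 d
   = 1.105e6/365 = 3030 yr

3030 years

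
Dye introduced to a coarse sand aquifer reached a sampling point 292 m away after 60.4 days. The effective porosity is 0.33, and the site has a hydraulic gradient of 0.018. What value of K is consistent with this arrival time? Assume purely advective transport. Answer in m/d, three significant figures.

88.6 m/d

v = L / t = 292 / 60.4 = 4.834 m/d
K = v · n / i = 4.834 × 0.33 / 0.018 = 88.6 m/d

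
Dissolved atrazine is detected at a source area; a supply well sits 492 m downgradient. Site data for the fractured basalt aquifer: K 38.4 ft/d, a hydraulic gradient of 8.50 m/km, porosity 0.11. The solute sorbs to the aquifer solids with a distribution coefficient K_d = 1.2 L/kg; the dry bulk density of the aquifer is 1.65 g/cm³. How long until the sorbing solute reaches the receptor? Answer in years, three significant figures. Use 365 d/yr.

K = 38.4 ft/d × 0.3048 = 11.70 m/d
q = Ki = 11.70 × 0.0085 = 0.09949 m/d
v = Ki/n = 11.70·0.0085/0.11 = 0.9044 m/d
Retardation R = 1 + ρ_b·K_d/n = 1 + 1.65×1.2/0.11 = 19.00
Contaminant velocity v_c = v/R = 0.9044/19.00 = 0.04760 m/d
t = L/v_c = 492/0.04760 = 10340 d
   = 10340/365 = 28.3 yr

28.3 years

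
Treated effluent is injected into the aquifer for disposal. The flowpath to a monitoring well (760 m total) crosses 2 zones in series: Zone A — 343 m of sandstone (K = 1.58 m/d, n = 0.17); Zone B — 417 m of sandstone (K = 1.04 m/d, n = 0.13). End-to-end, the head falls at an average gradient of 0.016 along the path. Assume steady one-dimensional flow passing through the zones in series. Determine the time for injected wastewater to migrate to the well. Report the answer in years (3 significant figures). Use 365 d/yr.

15.7 years

Steady 1-D flow in series ⇒ the Darcy flux q is identical in every zone and the zone head losses add (resistances L/K in series).
Σ(L/K) = 343/1.58 + 417/1.04 = 217.1 + 401.0 = 618.1 d
K_eq = L_total / Σ(L/K) = 760 / 618.1 = 1.230 m/d
q = K_eq · i = 1.230 × 0.016 = 0.01967 m/d (same in every zone)
Zone A: v = q/n = 0.01967/0.17 = 0.1157 m/d → t_A = 343/0.1157 = 2964 d
Zone B: v = q/n = 0.01967/0.13 = 0.1513 m/d → t_B = 417/0.1513 = 2755 d
Total t = 2964 + 2755 = 5719 d
   = 5719 / 365 = 15.7 yr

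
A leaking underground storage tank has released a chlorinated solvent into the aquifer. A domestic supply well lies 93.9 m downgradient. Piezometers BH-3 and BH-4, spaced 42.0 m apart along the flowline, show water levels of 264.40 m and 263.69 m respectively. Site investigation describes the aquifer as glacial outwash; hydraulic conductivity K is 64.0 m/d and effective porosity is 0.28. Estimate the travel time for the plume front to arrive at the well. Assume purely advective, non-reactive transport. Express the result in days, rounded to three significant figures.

24.3 days

Hydraulic gradient i = (264.40 − 263.69) / 42.0 = 0.71 / 42.0 = 0.01690
Darcy flux q = K·i = 64.0 × 0.01690 = 1.082 m/d
v = Ki/n = 64.0·0.01690/0.28 = 3.864 m/d
t = L / v = 93.9 / 3.864 = 24.30 d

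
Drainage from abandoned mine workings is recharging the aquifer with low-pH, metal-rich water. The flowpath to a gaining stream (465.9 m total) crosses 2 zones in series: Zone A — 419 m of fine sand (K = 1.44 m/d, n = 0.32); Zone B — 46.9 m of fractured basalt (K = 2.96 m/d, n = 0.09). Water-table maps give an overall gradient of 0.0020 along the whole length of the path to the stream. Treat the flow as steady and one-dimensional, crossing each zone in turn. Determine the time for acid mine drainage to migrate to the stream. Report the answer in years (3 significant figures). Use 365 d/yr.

125 years

Steady 1-D flow in series ⇒ the Darcy flux q is identical in every zone and the zone head losses add (resistances L/K in series).
Σ(L/K) = 419/1.44 + 46.9/2.96 = 291.0 + 15.84 = 306.8 d
K_eq = L_total / Σ(L/K) = 465.9 / 306.8 = 1.518 m/d
q = K_eq · i = 1.518 × 0.0020 = 0.003037 m/d (same in every zone)
Zone A: v = q/n = 0.003037/0.32 = 0.009491 m/d → t_A = 419/0.009491 = 44150 d
Zone B: v = q/n = 0.003037/0.09 = 0.03374 m/d → t_B = 46.9/0.03374 = 1390 d
Total t = 44150 + 1390 = 45540 d
   = 45540 / 365 = 125 yr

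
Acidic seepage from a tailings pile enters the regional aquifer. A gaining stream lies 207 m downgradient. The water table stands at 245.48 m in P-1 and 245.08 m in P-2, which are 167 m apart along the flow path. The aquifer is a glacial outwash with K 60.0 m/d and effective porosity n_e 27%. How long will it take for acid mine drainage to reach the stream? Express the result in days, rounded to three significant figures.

Hydraulic gradient i = (245.48 − 245.08) / 167 = 0.40 / 167 = 0.002395
q = Ki = 60.0 × 0.002395 = 0.1437 m/d
Seepage velocity v = q / n = 0.1437 / 0.27 = 0.5323 m/d
t = L / v = 207 / 0.5323 = 388.9 d

389 days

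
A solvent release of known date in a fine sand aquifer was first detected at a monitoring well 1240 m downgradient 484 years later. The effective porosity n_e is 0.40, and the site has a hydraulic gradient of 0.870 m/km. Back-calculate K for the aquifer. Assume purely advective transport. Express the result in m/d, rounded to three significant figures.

t = 484 years = 176700 d
v = L / t = 1240 / 176700 = 0.007019 m/d
K = v · n / i = 0.007019 × 0.40 / 8.7e-4 = 3.23 m/d

3.23 m/d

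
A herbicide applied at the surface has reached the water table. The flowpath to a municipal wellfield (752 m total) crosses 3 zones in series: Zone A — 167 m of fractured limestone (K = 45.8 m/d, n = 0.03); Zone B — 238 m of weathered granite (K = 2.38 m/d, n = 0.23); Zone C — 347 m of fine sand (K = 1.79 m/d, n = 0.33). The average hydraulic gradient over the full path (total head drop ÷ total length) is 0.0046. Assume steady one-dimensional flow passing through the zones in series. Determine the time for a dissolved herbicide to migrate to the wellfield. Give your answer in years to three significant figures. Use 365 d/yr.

41.1 years

For zones in series the flux q is common to all zones; the equivalent conductivity is the harmonic (thickness-weighted) mean, K_eq = L_total / Σ(L_j/K_j).
Σ(L/K) = 167/45.8 + 238/2.38 + 347/1.79 = 3.646 + 100.0 + 193.9 = 297.5 d
K_eq = L_total / Σ(L/K) = 752 / 297.5 = 2.528 m/d
q = K_eq · i = 2.528 × 0.0046 = 0.01163 m/d (same in every zone)
Zone A: v = q/n = 0.01163/0.03 = 0.3876 m/d → t_A = 167/0.3876 = 430.9 d
Zone B: v = q/n = 0.01163/0.23 = 0.05055 m/d → t_B = 238/0.05055 = 4708 d
Zone C: v = q/n = 0.01163/0.33 = 0.03523 m/d → t_C = 347/0.03523 = 9848 d
Total t = 430.9 + 4708 + 9848 = 14990 d
   = 14990 / 365 = 41.1 yr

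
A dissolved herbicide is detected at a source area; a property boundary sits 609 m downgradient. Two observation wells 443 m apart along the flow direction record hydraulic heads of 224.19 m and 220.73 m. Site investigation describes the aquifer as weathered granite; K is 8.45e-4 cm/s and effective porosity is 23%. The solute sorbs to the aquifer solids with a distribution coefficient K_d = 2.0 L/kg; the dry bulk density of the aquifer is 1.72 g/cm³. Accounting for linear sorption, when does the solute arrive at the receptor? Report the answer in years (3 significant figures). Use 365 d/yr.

Hydraulic gradient i = (224.19 − 220.73) / 443 = 3.46 / 443 = 0.007810
K = 8.45e-4 cm/s × 864 = 0.7301 m/d
q = Ki = 0.7301 × 0.007810 = 0.005702 m/d
Average linear velocity = 0.005702 / 0.23 = 0.02479 m/d
Retardation R = 1 + ρ_b·K_d/n = 1 + 1.72×2.0/0.23 = 15.96
Contaminant velocity v_c = v/R = 0.02479/15.96 = 0.001554 m/d
t = L/v_c = 609/0.001554 = 392000 d
   = 392000/365 = 1070 yr

1070 years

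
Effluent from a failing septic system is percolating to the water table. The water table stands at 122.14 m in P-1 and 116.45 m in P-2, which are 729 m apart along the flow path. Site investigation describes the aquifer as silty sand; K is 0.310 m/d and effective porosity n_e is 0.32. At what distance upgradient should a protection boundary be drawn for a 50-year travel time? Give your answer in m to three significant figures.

138 m

Hydraulic gradient i = (122.14 − 116.45) / 729 = 5.69 / 729 = 0.007805
Darcy flux q = K·i = 0.310 × 0.007805 = 0.002420 m/d
v = Ki/n = 0.310·0.007805/0.32 = 0.007561 m/d
T = 50 yr × 365 = 18250 d
L = v × T = 0.007561 × 18250 = 138.0 m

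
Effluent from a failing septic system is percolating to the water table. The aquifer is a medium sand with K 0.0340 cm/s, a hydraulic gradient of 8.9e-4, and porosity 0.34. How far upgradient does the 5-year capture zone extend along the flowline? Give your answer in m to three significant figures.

K = 0.0340 cm/s × 864 = 29.38 m/d
q = Ki = 29.38 × 8.9e-4 = 0.02614 m/d
Seepage velocity v = q / n = 0.02614 / 0.34 = 0.07690 m/d
T = 5 yr × 365 = 1825 d
L = v × T = 0.07690 × 1825 = 140.3 m

140 m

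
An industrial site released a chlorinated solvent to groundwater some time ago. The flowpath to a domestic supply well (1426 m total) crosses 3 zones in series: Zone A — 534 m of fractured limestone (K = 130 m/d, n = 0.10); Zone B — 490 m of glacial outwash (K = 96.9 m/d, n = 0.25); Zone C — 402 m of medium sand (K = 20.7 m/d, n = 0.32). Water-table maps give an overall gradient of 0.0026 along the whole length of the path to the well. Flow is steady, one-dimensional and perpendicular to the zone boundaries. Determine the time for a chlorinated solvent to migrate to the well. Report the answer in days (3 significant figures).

2350 days

For zones in series the flux q is common to all zones; the equivalent conductivity is the harmonic (thickness-weighted) mean, K_eq = L_total / Σ(L_j/K_j).
Σ(L/K) = 534/130 + 490/96.9 + 402/20.7 = 4.108 + 5.057 + 19.42 = 28.58 d
K_eq = L_total / Σ(L/K) = 1426 / 28.58 = 49.89 m/d
q = K_eq · i = 49.89 × 0.0026 = 0.1297 m/d (same in every zone)
Zone A: v = q/n = 0.1297/0.10 = 1.297 m/d → t_A = 534/1.297 = 411.7 d
Zone B: v = q/n = 0.1297/0.25 = 0.5188 m/d → t_B = 490/0.5188 = 944.4 d
Zone C: v = q/n = 0.1297/0.32 = 0.4053 m/d → t_C = 402/0.4053 = 991.8 d
Total t = 411.7 + 944.4 + 991.8 = 2348 d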